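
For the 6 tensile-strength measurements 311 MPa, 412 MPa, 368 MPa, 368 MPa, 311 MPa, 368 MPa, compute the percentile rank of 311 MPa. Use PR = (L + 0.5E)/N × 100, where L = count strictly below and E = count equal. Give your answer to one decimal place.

16.7

N = 6.
Strictly below 311: 0. Equal to 311: 2.
PR = (0 + 0.5·2)/6 × 100 = 16.7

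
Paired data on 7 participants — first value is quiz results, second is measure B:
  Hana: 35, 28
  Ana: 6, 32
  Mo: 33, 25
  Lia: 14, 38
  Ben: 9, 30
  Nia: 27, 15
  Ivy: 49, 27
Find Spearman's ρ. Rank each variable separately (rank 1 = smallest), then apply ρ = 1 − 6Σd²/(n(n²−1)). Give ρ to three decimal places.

-0.571

Ranks of variable 1: 6, 1, 5, 3, 2, 4, 7
Ranks of variable 2: 4, 6, 2, 7, 5, 1, 3
d = r₁ − r₂: 2, -5, 3, -4, -3, 3, 4
d²: 4, 25, 9, 16, 9, 9, 16; Σd² = 88
ρ = 1 − 6·88/(7·48) = 1 − 528/336 = -0.571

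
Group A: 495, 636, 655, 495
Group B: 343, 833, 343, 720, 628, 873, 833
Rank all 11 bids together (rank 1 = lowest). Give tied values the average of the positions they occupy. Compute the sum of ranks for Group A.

20

Sorted (ascending): 343, 343, 495, 495, 628, 636, 655, 720, 833, 833, 873
The 2 values of 343 occupy positions 1–2 → average rank (1+2)/2 = 1.5.
The 2 values of 495 occupy positions 3–4 → average rank (3+4)/2 = 3.5.
The 2 values of 833 occupy positions 9–10 → average rank (9+10)/2 = 9.5.
Group A values → pooled ranks: 495→3.5, 636→6, 655→7, 495→3.5
Rank sum = 3.5 + 6 + 7 + 3.5 = 20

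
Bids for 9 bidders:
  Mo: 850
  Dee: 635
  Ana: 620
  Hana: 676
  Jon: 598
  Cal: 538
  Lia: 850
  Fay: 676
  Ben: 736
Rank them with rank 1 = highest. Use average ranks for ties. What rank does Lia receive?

1.5

Sorted (descending): 850, 850, 736, 676, 676, 635, 620, 598, 538
The 2 values of 850 occupy positions 1–2 → average rank (1+2)/2 = 1.5.
The 2 values of 676 occupy positions 4–5 → average rank (4+5)/2 = 4.5.
Lia has value 850 → rank 1.5.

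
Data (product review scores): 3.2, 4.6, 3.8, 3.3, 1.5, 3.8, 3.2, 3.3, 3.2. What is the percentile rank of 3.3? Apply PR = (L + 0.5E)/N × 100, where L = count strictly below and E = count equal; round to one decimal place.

55.6

N = 9.
Strictly below 3.3: 4. Equal to 3.3: 2.
PR = (4 + 0.5·2)/9 × 100 = 55.6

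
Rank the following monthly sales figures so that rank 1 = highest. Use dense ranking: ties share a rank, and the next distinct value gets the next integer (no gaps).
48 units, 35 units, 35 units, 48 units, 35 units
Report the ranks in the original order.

Sorted (descending): 48, 48, 35, 35, 35
The 2 values of 48 share dense rank 1.
The 3 values of 35 share dense rank 2.

1, 2, 2, 1, 2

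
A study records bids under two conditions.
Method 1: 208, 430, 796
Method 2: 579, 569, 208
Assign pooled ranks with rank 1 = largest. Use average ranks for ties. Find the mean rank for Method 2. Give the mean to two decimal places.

3.50

Sorted (descending): 796, 579, 569, 430, 208, 208
The 2 values of 208 occupy positions 5–6 → average rank (5+6)/2 = 5.5.
Method 2 values → pooled ranks: 579→2, 569→3, 208→5.5
Mean rank = (2 + 3 + 5.5) / 3 = 3.50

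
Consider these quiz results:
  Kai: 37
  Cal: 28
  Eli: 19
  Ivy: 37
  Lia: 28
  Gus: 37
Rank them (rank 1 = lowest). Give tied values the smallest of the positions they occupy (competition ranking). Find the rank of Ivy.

Sorted (ascending): 19, 28, 28, 37, 37, 37
The 2 values of 28 occupy positions 2–3 → each gets rank 2.
The 3 values of 37 occupy positions 4–6 → each gets rank 4.
Ivy has value 37 → rank 4.

4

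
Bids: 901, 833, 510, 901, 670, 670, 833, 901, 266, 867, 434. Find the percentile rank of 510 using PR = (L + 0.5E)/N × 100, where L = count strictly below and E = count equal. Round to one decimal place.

N = 11.
Strictly below 510: 2. Equal to 510: 1.
PR = (2 + 0.5·1)/11 × 100 = 22.7

22.7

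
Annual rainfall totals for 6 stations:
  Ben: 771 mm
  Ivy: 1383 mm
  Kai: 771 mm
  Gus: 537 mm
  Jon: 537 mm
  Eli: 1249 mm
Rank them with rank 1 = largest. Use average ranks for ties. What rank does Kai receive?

3.5

Sorted (descending): 1383, 1249, 771, 771, 537, 537
The 2 values of 771 occupy positions 3–4 → average rank (3+4)/2 = 3.5.
The 2 values of 537 occupy positions 5–6 → average rank (5+6)/2 = 5.5.
Kai has value 771 mm → rank 3.5.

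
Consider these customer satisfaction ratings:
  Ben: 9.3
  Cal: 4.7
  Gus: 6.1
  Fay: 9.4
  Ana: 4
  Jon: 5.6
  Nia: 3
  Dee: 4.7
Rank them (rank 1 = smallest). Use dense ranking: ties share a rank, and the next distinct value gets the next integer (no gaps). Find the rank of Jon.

4

Sorted (ascending): 3, 4, 4.7, 4.7, 5.6, 6.1, 9.3, 9.4
The 2 values of 4.7 share dense rank 3.
Remaining distinct values take the next consecutive integers.
Jon has value 5.6 → rank 4.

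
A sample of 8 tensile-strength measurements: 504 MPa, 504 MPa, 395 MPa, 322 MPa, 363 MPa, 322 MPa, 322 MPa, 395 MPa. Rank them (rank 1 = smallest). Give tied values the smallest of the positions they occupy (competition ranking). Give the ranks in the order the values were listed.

Sorted (ascending): 322, 322, 322, 363, 395, 395, 504, 504
The 3 values of 322 occupy positions 1–3 → each gets rank 1.
The 2 values of 395 occupy positions 5–6 → each gets rank 5.
The 2 values of 504 occupy positions 7–8 → each gets rank 7.

7, 7, 5, 1, 4, 1, 1, 5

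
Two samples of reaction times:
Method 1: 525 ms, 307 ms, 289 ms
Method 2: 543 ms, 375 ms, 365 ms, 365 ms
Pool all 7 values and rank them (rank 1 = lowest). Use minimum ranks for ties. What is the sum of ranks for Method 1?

9

Sorted (ascending): 289, 307, 365, 365, 375, 525, 543
The 2 values of 365 occupy positions 3–4 → each gets rank 3.
Method 1 values → pooled ranks: 525→6, 307→2, 289→1
Rank sum = 6 + 2 + 1 = 9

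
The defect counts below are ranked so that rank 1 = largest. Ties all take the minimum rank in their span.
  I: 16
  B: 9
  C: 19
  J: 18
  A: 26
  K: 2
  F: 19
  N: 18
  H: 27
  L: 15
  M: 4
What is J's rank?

5

Sorted (descending): 27, 26, 19, 19, 18, 18, 16, 15, 9, 4, 2
The 2 values of 19 occupy positions 3–4 → each gets rank 3.
The 2 values of 18 occupy positions 5–6 → each gets rank 5.
J has value 18 → rank 5.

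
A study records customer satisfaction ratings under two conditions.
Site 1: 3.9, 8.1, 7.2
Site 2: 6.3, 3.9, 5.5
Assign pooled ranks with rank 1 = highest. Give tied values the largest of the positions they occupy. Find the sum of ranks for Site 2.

13

Sorted (descending): 8.1, 7.2, 6.3, 5.5, 3.9, 3.9
The 2 values of 3.9 occupy positions 5–6 → each gets rank 6.
Site 2 values → pooled ranks: 6.3→3, 3.9→6, 5.5→4
Rank sum = 3 + 6 + 4 = 13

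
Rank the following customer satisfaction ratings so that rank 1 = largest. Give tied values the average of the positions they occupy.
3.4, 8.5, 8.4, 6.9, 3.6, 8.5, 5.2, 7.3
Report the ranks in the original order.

Sorted (descending): 8.5, 8.5, 8.4, 7.3, 6.9, 5.2, 3.6, 3.4
The 2 values of 8.5 occupy positions 1–2 → average rank (1+2)/2 = 1.5.

8, 1.5, 3, 5, 7, 1.5, 6, 4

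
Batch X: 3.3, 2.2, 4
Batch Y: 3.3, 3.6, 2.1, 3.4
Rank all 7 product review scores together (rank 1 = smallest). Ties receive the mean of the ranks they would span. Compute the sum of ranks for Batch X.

12.5

Sorted (ascending): 2.1, 2.2, 3.3, 3.3, 3.4, 3.6, 4
The 2 values of 3.3 occupy positions 3–4 → average rank (3+4)/2 = 3.5.
Batch X values → pooled ranks: 3.3→3.5, 2.2→2, 4→7
Rank sum = 3.5 + 2 + 7 = 12.5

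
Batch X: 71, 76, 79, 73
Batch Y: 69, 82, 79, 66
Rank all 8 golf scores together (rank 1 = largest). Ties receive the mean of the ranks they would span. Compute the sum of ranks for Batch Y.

18.5

Sorted (descending): 82, 79, 79, 76, 73, 71, 69, 66
The 2 values of 79 occupy positions 2–3 → average rank (2+3)/2 = 2.5.
Batch Y values → pooled ranks: 69→7, 82→1, 79→2.5, 66→8
Rank sum = 7 + 1 + 2.5 + 8 = 18.5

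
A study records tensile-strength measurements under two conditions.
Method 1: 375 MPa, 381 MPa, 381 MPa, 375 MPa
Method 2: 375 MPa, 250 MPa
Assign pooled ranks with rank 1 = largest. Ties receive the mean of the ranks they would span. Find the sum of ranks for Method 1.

Sorted (descending): 381, 381, 375, 375, 375, 250
The 2 values of 381 occupy positions 1–2 → average rank (1+2)/2 = 1.5.
The 3 values of 375 occupy positions 3–5 → average rank 4.
Method 1 values → pooled ranks: 375→4, 381→1.5, 381→1.5, 375→4
Rank sum = 4 + 1.5 + 1.5 + 4 = 11

11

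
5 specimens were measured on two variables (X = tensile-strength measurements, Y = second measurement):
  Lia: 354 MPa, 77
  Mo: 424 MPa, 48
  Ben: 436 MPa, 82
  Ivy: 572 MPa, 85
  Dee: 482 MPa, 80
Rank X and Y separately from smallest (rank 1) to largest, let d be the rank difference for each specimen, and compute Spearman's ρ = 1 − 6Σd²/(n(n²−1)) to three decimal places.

0.800

Ranks of variable 1: 1, 2, 3, 5, 4
Ranks of variable 2: 2, 1, 4, 5, 3
d = r₁ − r₂: -1, 1, -1, 0, 1
d²: 1, 1, 1, 0, 1; Σd² = 4
ρ = 1 − 6·4/(5·24) = 1 − 24/120 = 0.800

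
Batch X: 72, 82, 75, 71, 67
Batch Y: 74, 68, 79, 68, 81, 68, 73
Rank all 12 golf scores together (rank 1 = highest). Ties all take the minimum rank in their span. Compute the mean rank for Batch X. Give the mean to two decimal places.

Sorted (descending): 82, 81, 79, 75, 74, 73, 72, 71, 68, 68, 68, 67
The 3 values of 68 occupy positions 9–11 → each gets rank 9.
Batch X values → pooled ranks: 72→7, 82→1, 75→4, 71→8, 67→12
Mean rank = (7 + 1 + 4 + 8 + 12) / 5 = 6.40

6.40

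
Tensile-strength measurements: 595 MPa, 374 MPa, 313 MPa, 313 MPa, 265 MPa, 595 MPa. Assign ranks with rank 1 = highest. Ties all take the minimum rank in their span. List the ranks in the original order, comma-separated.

Sorted (descending): 595, 595, 374, 313, 313, 265
The 2 values of 595 occupy positions 1–2 → each gets rank 1.
The 2 values of 313 occupy positions 4–5 → each gets rank 4.

1, 3, 4, 4, 6, 1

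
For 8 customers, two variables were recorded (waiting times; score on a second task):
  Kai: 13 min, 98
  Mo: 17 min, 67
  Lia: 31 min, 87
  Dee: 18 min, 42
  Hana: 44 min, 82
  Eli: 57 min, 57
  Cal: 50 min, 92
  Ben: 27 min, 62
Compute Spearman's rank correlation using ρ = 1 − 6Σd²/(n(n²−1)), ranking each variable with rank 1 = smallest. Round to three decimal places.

Ranks of variable 1: 1, 2, 5, 3, 6, 8, 7, 4
Ranks of variable 2: 8, 4, 6, 1, 5, 2, 7, 3
d = r₁ − r₂: -7, -2, -1, 2, 1, 6, 0, 1
d²: 49, 4, 1, 4, 1, 36, 0, 1; Σd² = 96
ρ = 1 − 6·96/(8·63) = 1 − 576/504 = -0.143

-0.143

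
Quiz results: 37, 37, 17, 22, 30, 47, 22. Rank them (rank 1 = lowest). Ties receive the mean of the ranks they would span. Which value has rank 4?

30

Sorted (ascending): 17, 22, 22, 30, 37, 37, 47
The 2 values of 22 occupy positions 2–3 → average rank (2+3)/2 = 2.5.
The 2 values of 37 occupy positions 5–6 → average rank (5+6)/2 = 5.5.
Rank 4 → value 30.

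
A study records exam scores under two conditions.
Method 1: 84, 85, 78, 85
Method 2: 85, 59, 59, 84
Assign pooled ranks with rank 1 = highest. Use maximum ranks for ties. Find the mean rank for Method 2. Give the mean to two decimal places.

Sorted (descending): 85, 85, 85, 84, 84, 78, 59, 59
The 3 values of 85 occupy positions 1–3 → each gets rank 3.
The 2 values of 84 occupy positions 4–5 → each gets rank 5.
The 2 values of 59 occupy positions 7–8 → each gets rank 8.
Method 2 values → pooled ranks: 85→3, 59→8, 59→8, 84→5
Mean rank = (3 + 8 + 8 + 5) / 4 = 6.00

6.00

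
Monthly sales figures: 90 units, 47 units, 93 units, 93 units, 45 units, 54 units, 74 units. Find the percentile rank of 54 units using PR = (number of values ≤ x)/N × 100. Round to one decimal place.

N = 7.
Strictly below 54: 2. Equal to 54: 1.
PR = 3/7 × 100 = 42.9

42.9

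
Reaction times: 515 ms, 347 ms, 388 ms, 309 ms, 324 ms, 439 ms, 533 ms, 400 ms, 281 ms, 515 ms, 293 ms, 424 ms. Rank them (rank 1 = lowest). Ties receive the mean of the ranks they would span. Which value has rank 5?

347

Sorted (ascending): 281, 293, 309, 324, 347, 388, 400, 424, 439, 515, 515, 533
The 2 values of 515 occupy positions 10–11 → average rank (10+11)/2 = 10.5.
Rank 5 → value 347.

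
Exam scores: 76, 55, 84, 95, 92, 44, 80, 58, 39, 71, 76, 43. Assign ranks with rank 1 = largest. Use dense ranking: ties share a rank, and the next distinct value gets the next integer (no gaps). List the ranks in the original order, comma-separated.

5, 8, 3, 1, 2, 9, 4, 7, 11, 6, 5, 10

Sorted (descending): 95, 92, 84, 80, 76, 76, 71, 58, 55, 44, 43, 39
The 2 values of 76 share dense rank 5.
Remaining distinct values take the next consecutive integers.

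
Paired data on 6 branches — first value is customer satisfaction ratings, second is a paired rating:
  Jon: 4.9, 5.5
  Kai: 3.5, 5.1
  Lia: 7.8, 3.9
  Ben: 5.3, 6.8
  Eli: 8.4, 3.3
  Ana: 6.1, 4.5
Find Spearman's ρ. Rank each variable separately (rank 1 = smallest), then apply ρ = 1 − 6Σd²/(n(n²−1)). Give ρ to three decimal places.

-0.771

Ranks of variable 1: 2, 1, 5, 3, 6, 4
Ranks of variable 2: 5, 4, 2, 6, 1, 3
d = r₁ − r₂: -3, -3, 3, -3, 5, 1
d²: 9, 9, 9, 9, 25, 1; Σd² = 62
ρ = 1 − 6·62/(6·35) = 1 − 372/210 = -0.771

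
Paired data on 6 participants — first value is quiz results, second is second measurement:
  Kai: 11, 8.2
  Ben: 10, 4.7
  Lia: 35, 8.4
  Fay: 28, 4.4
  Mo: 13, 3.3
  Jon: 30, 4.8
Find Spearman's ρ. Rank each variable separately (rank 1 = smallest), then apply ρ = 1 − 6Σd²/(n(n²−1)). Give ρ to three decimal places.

Ranks of variable 1: 2, 1, 6, 4, 3, 5
Ranks of variable 2: 5, 3, 6, 2, 1, 4
d = r₁ − r₂: -3, -2, 0, 2, 2, 1
d²: 9, 4, 0, 4, 4, 1; Σd² = 22
ρ = 1 − 6·22/(6·35) = 1 − 132/210 = 0.371

0.371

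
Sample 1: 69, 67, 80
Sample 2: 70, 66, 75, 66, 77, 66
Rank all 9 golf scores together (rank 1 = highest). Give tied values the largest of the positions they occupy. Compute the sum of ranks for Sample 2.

36

Sorted (descending): 80, 77, 75, 70, 69, 67, 66, 66, 66
The 3 values of 66 occupy positions 7–9 → each gets rank 9.
Sample 2 values → pooled ranks: 70→4, 66→9, 75→3, 66→9, 77→2, 66→9
Rank sum = 4 + 9 + 3 + 9 + 2 + 9 = 36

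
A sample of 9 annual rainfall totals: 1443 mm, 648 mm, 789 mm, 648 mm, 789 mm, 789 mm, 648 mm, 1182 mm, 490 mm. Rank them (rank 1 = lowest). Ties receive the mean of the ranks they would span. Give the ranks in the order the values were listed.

9, 3, 6, 3, 6, 6, 3, 8, 1

Sorted (ascending): 490, 648, 648, 648, 789, 789, 789, 1182, 1443
The 3 values of 648 occupy positions 2–4 → average rank 3.
The 3 values of 789 occupy positions 5–7 → average rank 6.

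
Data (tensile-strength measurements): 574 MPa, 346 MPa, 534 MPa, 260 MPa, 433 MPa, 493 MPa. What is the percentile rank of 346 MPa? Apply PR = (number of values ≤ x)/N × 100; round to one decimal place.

33.3

N = 6.
Strictly below 346: 1. Equal to 346: 1.
PR = 2/6 × 100 = 33.3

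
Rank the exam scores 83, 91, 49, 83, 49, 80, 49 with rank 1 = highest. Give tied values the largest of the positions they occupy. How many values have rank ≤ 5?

4

Sorted (descending): 91, 83, 83, 80, 49, 49, 49
The 2 values of 83 occupy positions 2–3 → each gets rank 3.
The 3 values of 49 occupy positions 5–7 → each gets rank 7.
Ranks ≤ 5: {1, 3, 3, 4} → 4 values.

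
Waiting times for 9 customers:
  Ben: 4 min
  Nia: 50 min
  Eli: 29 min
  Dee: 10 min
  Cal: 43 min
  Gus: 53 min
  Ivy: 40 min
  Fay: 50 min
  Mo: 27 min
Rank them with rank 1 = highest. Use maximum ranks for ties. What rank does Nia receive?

3

Sorted (descending): 53, 50, 50, 43, 40, 29, 27, 10, 4
The 2 values of 50 occupy positions 2–3 → each gets rank 3.
Nia has value 50 min → rank 3.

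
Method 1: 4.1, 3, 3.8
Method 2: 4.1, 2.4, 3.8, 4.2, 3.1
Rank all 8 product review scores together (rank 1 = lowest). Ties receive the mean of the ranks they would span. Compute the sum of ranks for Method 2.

23

Sorted (ascending): 2.4, 3, 3.1, 3.8, 3.8, 4.1, 4.1, 4.2
The 2 values of 3.8 occupy positions 4–5 → average rank (4+5)/2 = 4.5.
The 2 values of 4.1 occupy positions 6–7 → average rank (6+7)/2 = 6.5.
Method 2 values → pooled ranks: 4.1→6.5, 2.4→1, 3.8→4.5, 4.2→8, 3.1→3
Rank sum = 6.5 + 1 + 4.5 + 8 + 3 = 23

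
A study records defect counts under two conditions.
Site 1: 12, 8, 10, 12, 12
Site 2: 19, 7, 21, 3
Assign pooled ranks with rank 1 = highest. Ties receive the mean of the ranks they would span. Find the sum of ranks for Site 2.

20

Sorted (descending): 21, 19, 12, 12, 12, 10, 8, 7, 3
The 3 values of 12 occupy positions 3–5 → average rank 4.
Site 2 values → pooled ranks: 19→2, 7→8, 21→1, 3→9
Rank sum = 2 + 8 + 1 + 9 = 20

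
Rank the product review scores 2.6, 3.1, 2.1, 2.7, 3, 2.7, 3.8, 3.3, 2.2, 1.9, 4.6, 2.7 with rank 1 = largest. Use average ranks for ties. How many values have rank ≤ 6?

5

Sorted (descending): 4.6, 3.8, 3.3, 3.1, 3, 2.7, 2.7, 2.7, 2.6, 2.2, 2.1, 1.9
The 3 values of 2.7 occupy positions 6–8 → average rank 7.
Ranks ≤ 6: {1, 2, 3, 4, 5} → 5 values.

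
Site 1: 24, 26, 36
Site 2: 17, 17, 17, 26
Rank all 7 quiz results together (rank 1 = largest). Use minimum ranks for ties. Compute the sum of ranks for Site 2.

Sorted (descending): 36, 26, 26, 24, 17, 17, 17
The 2 values of 26 occupy positions 2–3 → each gets rank 2.
The 3 values of 17 occupy positions 5–7 → each gets rank 5.
Site 2 values → pooled ranks: 17→5, 17→5, 17→5, 26→2
Rank sum = 5 + 5 + 5 + 2 = 17

17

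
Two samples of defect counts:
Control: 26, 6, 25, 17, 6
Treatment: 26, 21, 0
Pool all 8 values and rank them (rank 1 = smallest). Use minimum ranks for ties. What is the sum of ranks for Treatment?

13

Sorted (ascending): 0, 6, 6, 17, 21, 25, 26, 26
The 2 values of 6 occupy positions 2–3 → each gets rank 2.
The 2 values of 26 occupy positions 7–8 → each gets rank 7.
Treatment values → pooled ranks: 26→7, 21→5, 0→1
Rank sum = 7 + 5 + 1 = 13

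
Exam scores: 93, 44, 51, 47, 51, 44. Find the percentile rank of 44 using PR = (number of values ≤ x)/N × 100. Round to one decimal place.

33.3

N = 6.
Strictly below 44: 0. Equal to 44: 2.
PR = 2/6 × 100 = 33.3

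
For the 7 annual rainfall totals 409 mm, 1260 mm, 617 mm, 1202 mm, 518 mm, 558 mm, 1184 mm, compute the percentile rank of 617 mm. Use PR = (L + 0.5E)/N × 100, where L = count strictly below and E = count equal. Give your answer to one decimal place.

50.0

N = 7.
Strictly below 617: 3. Equal to 617: 1.
PR = (3 + 0.5·1)/7 × 100 = 50.0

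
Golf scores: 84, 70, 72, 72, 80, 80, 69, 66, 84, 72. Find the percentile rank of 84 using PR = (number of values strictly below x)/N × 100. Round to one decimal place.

N = 10.
Strictly below 84: 8. Equal to 84: 2.
PR = 8/10 × 100 = 80.0

80.0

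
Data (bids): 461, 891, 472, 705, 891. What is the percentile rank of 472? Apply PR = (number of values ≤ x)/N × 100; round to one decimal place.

40.0

N = 5.
Strictly below 472: 1. Equal to 472: 1.
PR = 2/5 × 100 = 40.0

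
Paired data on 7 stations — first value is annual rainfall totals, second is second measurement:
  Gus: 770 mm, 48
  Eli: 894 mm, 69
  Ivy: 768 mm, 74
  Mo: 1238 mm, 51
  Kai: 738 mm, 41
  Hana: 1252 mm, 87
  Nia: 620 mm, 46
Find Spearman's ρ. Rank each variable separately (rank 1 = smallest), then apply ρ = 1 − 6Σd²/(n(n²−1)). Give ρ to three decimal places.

0.714

Ranks of variable 1: 4, 5, 3, 6, 2, 7, 1
Ranks of variable 2: 3, 5, 6, 4, 1, 7, 2
d = r₁ − r₂: 1, 0, -3, 2, 1, 0, -1
d²: 1, 0, 9, 4, 1, 0, 1; Σd² = 16
ρ = 1 − 6·16/(7·48) = 1 − 96/336 = 0.714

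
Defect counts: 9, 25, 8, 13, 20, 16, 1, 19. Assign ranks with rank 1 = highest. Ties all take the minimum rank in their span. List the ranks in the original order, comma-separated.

Sorted (descending): 25, 20, 19, 16, 13, 9, 8, 1
No ties — each value takes its position as its rank.

6, 1, 7, 5, 2, 4, 8, 3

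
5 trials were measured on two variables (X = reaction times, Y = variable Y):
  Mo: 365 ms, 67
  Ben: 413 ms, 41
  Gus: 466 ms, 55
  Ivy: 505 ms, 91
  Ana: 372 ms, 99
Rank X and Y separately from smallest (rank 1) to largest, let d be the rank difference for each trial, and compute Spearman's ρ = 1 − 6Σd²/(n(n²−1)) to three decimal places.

Ranks of variable 1: 1, 3, 4, 5, 2
Ranks of variable 2: 3, 1, 2, 4, 5
d = r₁ − r₂: -2, 2, 2, 1, -3
d²: 4, 4, 4, 1, 9; Σd² = 22
ρ = 1 − 6·22/(5·24) = 1 − 132/120 = -0.100

-0.100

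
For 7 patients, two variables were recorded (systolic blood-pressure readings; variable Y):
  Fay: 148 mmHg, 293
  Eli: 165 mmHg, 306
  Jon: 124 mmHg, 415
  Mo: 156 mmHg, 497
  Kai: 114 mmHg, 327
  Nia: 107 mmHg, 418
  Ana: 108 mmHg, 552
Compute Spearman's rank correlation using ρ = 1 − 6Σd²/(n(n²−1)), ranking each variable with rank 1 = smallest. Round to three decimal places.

-0.464

Ranks of variable 1: 5, 7, 4, 6, 3, 1, 2
Ranks of variable 2: 1, 2, 4, 6, 3, 5, 7
d = r₁ − r₂: 4, 5, 0, 0, 0, -4, -5
d²: 16, 25, 0, 0, 0, 16, 25; Σd² = 82
ρ = 1 − 6·82/(7·48) = 1 − 492/336 = -0.464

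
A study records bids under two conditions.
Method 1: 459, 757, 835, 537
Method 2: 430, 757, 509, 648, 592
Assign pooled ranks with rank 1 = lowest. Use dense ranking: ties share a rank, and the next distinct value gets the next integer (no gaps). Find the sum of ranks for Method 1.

21

Sorted (ascending): 430, 459, 509, 537, 592, 648, 757, 757, 835
The 2 values of 757 share dense rank 7.
Remaining distinct values take the next consecutive integers.
Method 1 values → pooled ranks: 459→2, 757→7, 835→8, 537→4
Rank sum = 2 + 7 + 8 + 4 = 21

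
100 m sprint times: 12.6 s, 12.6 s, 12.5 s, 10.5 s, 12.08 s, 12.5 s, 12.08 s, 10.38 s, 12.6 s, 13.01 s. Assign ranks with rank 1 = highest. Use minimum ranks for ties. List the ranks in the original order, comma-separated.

Sorted (descending): 13.01, 12.6, 12.6, 12.6, 12.5, 12.5, 12.08, 12.08, 10.5, 10.38
The 3 values of 12.6 occupy positions 2–4 → each gets rank 2.
The 2 values of 12.5 occupy positions 5–6 → each gets rank 5.
The 2 values of 12.08 occupy positions 7–8 → each gets rank 7.

2, 2, 5, 9, 7, 5, 7, 10, 2, 1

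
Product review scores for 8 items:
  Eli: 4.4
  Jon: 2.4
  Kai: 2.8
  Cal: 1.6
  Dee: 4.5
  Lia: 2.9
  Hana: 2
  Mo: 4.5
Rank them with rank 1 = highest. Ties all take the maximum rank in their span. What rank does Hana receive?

Sorted (descending): 4.5, 4.5, 4.4, 2.9, 2.8, 2.4, 2, 1.6
The 2 values of 4.5 occupy positions 1–2 → each gets rank 2.
Hana has value 2 → rank 7.

7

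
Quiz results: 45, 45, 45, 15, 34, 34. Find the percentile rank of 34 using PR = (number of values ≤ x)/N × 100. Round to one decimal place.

N = 6.
Strictly below 34: 1. Equal to 34: 2.
PR = 3/6 × 100 = 50.0

50.0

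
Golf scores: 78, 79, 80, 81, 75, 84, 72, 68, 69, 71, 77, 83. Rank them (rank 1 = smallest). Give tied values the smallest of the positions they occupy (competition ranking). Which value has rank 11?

Sorted (ascending): 68, 69, 71, 72, 75, 77, 78, 79, 80, 81, 83, 84
No ties — each value takes its position as its rank.
Rank 11 → value 83.

83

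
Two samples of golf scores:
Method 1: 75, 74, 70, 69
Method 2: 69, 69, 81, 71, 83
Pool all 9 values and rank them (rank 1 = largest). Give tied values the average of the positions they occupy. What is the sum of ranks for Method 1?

Sorted (descending): 83, 81, 75, 74, 71, 70, 69, 69, 69
The 3 values of 69 occupy positions 7–9 → average rank 8.
Method 1 values → pooled ranks: 75→3, 74→4, 70→6, 69→8
Rank sum = 3 + 4 + 6 + 8 = 21

21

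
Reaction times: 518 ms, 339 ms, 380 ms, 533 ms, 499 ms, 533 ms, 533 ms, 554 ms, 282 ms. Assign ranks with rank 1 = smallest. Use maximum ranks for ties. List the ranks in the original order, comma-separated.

5, 2, 3, 8, 4, 8, 8, 9, 1

Sorted (ascending): 282, 339, 380, 499, 518, 533, 533, 533, 554
The 3 values of 533 occupy positions 6–8 → each gets rank 8.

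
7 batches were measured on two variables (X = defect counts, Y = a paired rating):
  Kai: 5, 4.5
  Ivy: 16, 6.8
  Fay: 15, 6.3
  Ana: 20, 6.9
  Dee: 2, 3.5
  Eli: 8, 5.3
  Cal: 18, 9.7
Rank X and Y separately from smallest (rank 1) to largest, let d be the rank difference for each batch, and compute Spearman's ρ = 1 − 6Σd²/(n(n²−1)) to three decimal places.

Ranks of variable 1: 2, 5, 4, 7, 1, 3, 6
Ranks of variable 2: 2, 5, 4, 6, 1, 3, 7
d = r₁ − r₂: 0, 0, 0, 1, 0, 0, -1
d²: 0, 0, 0, 1, 0, 0, 1; Σd² = 2
ρ = 1 − 6·2/(7·48) = 1 − 12/336 = 0.964

0.964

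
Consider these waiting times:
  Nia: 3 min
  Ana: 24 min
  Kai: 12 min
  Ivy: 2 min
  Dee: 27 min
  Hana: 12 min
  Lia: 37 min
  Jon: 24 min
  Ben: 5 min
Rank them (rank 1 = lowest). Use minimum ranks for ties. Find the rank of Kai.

4

Sorted (ascending): 2, 3, 5, 12, 12, 24, 24, 27, 37
The 2 values of 12 occupy positions 4–5 → each gets rank 4.
The 2 values of 24 occupy positions 6–7 → each gets rank 6.
Kai has value 12 min → rank 4.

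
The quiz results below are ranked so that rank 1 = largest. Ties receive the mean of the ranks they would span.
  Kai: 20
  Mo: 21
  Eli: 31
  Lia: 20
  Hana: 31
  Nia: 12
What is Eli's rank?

1.5

Sorted (descending): 31, 31, 21, 20, 20, 12
The 2 values of 31 occupy positions 1–2 → average rank (1+2)/2 = 1.5.
The 2 values of 20 occupy positions 4–5 → average rank (4+5)/2 = 4.5.
Eli has value 31 → rank 1.5.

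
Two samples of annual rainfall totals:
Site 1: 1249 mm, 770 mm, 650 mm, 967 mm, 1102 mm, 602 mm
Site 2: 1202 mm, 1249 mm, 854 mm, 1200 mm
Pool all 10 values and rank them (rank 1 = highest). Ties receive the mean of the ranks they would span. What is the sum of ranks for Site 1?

39.5

Sorted (descending): 1249, 1249, 1202, 1200, 1102, 967, 854, 770, 650, 602
The 2 values of 1249 occupy positions 1–2 → average rank (1+2)/2 = 1.5.
Site 1 values → pooled ranks: 1249→1.5, 770→8, 650→9, 967→6, 1102→5, 602→10
Rank sum = 1.5 + 8 + 9 + 6 + 5 + 10 = 39.5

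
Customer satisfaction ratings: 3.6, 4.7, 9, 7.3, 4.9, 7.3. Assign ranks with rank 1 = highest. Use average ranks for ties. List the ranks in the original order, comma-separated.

6, 5, 1, 2.5, 4, 2.5

Sorted (descending): 9, 7.3, 7.3, 4.9, 4.7, 3.6
The 2 values of 7.3 occupy positions 2–3 → average rank (2+3)/2 = 2.5.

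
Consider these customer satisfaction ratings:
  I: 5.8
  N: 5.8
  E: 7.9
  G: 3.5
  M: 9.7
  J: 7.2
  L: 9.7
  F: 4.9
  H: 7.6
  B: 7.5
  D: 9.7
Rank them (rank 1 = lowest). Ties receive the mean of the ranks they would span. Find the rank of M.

Sorted (ascending): 3.5, 4.9, 5.8, 5.8, 7.2, 7.5, 7.6, 7.9, 9.7, 9.7, 9.7
The 2 values of 5.8 occupy positions 3–4 → average rank (3+4)/2 = 3.5.
The 3 values of 9.7 occupy positions 9–11 → average rank 10.
M has value 9.7 → rank 10.

10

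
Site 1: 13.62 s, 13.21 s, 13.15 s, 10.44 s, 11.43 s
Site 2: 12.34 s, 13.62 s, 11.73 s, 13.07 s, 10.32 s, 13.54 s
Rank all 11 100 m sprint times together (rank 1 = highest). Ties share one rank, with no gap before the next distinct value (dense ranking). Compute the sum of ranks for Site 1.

Sorted (descending): 13.62, 13.62, 13.54, 13.21, 13.15, 13.07, 12.34, 11.73, 11.43, 10.44, 10.32
The 2 values of 13.62 share dense rank 1.
Remaining distinct values take the next consecutive integers.
Site 1 values → pooled ranks: 13.62→1, 13.21→3, 13.15→4, 10.44→9, 11.43→8
Rank sum = 1 + 3 + 4 + 9 + 8 = 25

25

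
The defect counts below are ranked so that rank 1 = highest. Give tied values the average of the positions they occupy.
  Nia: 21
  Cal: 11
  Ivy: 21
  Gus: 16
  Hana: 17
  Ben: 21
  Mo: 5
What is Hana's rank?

Sorted (descending): 21, 21, 21, 17, 16, 11, 5
The 3 values of 21 occupy positions 1–3 → average rank 2.
Hana has value 17 → rank 4.

4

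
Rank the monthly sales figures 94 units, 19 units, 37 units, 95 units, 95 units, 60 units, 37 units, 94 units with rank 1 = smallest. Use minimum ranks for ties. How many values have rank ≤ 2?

Sorted (ascending): 19, 37, 37, 60, 94, 94, 95, 95
The 2 values of 37 occupy positions 2–3 → each gets rank 2.
The 2 values of 94 occupy positions 5–6 → each gets rank 5.
The 2 values of 95 occupy positions 7–8 → each gets rank 7.
Ranks ≤ 2: {1, 2, 2} → 3 values.

3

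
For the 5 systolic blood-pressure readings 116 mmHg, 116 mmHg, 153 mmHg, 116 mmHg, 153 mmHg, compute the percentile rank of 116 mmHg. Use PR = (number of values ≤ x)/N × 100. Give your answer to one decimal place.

N = 5.
Strictly below 116: 0. Equal to 116: 3.
PR = 3/5 × 100 = 60.0

60.0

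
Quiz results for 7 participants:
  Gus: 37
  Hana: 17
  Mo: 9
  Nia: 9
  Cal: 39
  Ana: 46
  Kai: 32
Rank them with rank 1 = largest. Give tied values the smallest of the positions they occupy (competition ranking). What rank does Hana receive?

5

Sorted (descending): 46, 39, 37, 32, 17, 9, 9
The 2 values of 9 occupy positions 6–7 → each gets rank 6.
Hana has value 17 → rank 5.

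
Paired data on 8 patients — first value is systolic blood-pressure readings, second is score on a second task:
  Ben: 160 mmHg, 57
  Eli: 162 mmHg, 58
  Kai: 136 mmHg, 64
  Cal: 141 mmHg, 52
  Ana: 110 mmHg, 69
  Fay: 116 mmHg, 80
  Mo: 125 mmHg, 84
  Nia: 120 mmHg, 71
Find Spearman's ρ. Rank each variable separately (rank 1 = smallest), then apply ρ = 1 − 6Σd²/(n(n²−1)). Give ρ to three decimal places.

-0.690

Ranks of variable 1: 7, 8, 5, 6, 1, 2, 4, 3
Ranks of variable 2: 2, 3, 4, 1, 5, 7, 8, 6
d = r₁ − r₂: 5, 5, 1, 5, -4, -5, -4, -3
d²: 25, 25, 1, 25, 16, 25, 16, 9; Σd² = 142
ρ = 1 − 6·142/(8·63) = 1 − 852/504 = -0.690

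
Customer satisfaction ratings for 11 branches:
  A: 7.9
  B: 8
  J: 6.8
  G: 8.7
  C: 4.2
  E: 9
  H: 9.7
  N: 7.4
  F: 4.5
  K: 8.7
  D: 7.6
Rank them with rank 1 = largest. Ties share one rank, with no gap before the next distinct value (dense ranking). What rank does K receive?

3

Sorted (descending): 9.7, 9, 8.7, 8.7, 8, 7.9, 7.6, 7.4, 6.8, 4.5, 4.2
The 2 values of 8.7 share dense rank 3.
Remaining distinct values take the next consecutive integers.
K has value 8.7 → rank 3.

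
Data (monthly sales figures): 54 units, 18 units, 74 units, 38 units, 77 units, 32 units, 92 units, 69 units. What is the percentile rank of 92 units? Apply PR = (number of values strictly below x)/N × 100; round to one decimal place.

87.5

N = 8.
Strictly below 92: 7. Equal to 92: 1.
PR = 7/8 × 100 = 87.5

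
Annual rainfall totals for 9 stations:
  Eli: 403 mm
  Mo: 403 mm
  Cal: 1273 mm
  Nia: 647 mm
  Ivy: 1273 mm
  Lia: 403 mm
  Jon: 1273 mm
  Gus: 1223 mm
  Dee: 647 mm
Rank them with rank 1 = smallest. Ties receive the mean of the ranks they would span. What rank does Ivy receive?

Sorted (ascending): 403, 403, 403, 647, 647, 1223, 1273, 1273, 1273
The 3 values of 403 occupy positions 1–3 → average rank 2.
The 2 values of 647 occupy positions 4–5 → average rank (4+5)/2 = 4.5.
The 3 values of 1273 occupy positions 7–9 → average rank 8.
Ivy has value 1273 mm → rank 8.

8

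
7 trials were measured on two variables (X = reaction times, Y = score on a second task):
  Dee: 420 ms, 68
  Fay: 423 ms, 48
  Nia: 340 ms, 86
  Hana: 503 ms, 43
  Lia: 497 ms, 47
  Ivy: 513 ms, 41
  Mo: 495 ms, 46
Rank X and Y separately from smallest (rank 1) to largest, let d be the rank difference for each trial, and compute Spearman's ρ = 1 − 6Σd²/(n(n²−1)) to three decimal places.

-0.964

Ranks of variable 1: 2, 3, 1, 6, 5, 7, 4
Ranks of variable 2: 6, 5, 7, 2, 4, 1, 3
d = r₁ − r₂: -4, -2, -6, 4, 1, 6, 1
d²: 16, 4, 36, 16, 1, 36, 1; Σd² = 110
ρ = 1 − 6·110/(7·48) = 1 − 660/336 = -0.964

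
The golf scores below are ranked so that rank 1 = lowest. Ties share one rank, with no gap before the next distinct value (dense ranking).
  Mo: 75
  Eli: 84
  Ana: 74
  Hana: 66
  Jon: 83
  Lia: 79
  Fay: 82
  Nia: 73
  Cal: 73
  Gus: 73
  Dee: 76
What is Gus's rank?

Sorted (ascending): 66, 73, 73, 73, 74, 75, 76, 79, 82, 83, 84
The 3 values of 73 share dense rank 2.
Remaining distinct values take the next consecutive integers.
Gus has value 73 → rank 2.

2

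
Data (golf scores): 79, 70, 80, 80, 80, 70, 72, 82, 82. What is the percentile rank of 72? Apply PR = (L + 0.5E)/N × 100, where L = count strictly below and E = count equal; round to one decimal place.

27.8

N = 9.
Strictly below 72: 2. Equal to 72: 1.
PR = (2 + 0.5·1)/9 × 100 = 27.8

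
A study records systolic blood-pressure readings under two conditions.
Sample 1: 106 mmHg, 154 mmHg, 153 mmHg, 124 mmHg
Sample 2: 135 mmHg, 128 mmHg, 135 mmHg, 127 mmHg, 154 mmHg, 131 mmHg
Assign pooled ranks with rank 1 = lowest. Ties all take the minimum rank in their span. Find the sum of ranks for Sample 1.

20

Sorted (ascending): 106, 124, 127, 128, 131, 135, 135, 153, 154, 154
The 2 values of 135 occupy positions 6–7 → each gets rank 6.
The 2 values of 154 occupy positions 9–10 → each gets rank 9.
Sample 1 values → pooled ranks: 106→1, 154→9, 153→8, 124→2
Rank sum = 1 + 9 + 8 + 2 = 20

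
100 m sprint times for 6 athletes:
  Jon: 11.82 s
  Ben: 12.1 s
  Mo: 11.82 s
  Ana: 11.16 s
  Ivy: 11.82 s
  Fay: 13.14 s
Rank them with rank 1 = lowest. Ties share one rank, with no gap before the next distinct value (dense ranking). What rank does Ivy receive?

Sorted (ascending): 11.16, 11.82, 11.82, 11.82, 12.1, 13.14
The 3 values of 11.82 share dense rank 2.
Remaining distinct values take the next consecutive integers.
Ivy has value 11.82 s → rank 2.

2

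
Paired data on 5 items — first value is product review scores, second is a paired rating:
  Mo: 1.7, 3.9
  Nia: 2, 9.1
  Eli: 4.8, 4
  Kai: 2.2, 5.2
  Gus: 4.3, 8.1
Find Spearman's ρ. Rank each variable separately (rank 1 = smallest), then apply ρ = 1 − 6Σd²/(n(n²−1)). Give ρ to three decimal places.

0.100

Ranks of variable 1: 1, 2, 5, 3, 4
Ranks of variable 2: 1, 5, 2, 3, 4
d = r₁ − r₂: 0, -3, 3, 0, 0
d²: 0, 9, 9, 0, 0; Σd² = 18
ρ = 1 − 6·18/(5·24) = 1 − 108/120 = 0.100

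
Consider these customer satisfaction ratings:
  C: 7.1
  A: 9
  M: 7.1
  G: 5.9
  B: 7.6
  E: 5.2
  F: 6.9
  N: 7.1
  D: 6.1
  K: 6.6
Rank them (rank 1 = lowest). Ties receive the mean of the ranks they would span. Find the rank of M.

Sorted (ascending): 5.2, 5.9, 6.1, 6.6, 6.9, 7.1, 7.1, 7.1, 7.6, 9
The 3 values of 7.1 occupy positions 6–8 → average rank 7.
M has value 7.1 → rank 7.

7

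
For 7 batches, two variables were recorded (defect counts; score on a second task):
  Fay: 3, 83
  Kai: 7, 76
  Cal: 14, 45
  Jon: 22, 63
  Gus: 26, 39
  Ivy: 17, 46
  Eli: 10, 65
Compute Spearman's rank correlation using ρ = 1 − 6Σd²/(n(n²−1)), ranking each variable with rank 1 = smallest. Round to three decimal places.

Ranks of variable 1: 1, 2, 4, 6, 7, 5, 3
Ranks of variable 2: 7, 6, 2, 4, 1, 3, 5
d = r₁ − r₂: -6, -4, 2, 2, 6, 2, -2
d²: 36, 16, 4, 4, 36, 4, 4; Σd² = 104
ρ = 1 − 6·104/(7·48) = 1 − 624/336 = -0.857

-0.857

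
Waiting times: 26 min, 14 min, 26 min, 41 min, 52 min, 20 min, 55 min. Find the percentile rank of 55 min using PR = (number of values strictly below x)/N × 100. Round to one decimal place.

N = 7.
Strictly below 55: 6. Equal to 55: 1.
PR = 6/7 × 100 = 85.7

85.7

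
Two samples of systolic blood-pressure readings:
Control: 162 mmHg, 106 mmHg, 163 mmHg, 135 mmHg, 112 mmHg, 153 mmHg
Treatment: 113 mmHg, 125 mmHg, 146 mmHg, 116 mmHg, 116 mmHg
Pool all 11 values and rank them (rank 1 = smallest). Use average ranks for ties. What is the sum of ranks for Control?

Sorted (ascending): 106, 112, 113, 116, 116, 125, 135, 146, 153, 162, 163
The 2 values of 116 occupy positions 4–5 → average rank (4+5)/2 = 4.5.
Control values → pooled ranks: 162→10, 106→1, 163→11, 135→7, 112→2, 153→9
Rank sum = 10 + 1 + 11 + 7 + 2 + 9 = 40

40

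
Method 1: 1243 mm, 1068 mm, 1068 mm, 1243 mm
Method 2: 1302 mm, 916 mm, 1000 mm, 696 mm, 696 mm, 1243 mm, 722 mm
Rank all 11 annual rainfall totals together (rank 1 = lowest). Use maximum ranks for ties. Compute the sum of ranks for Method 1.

34

Sorted (ascending): 696, 696, 722, 916, 1000, 1068, 1068, 1243, 1243, 1243, 1302
The 2 values of 696 occupy positions 1–2 → each gets rank 2.
The 2 values of 1068 occupy positions 6–7 → each gets rank 7.
The 3 values of 1243 occupy positions 8–10 → each gets rank 10.
Method 1 values → pooled ranks: 1243→10, 1068→7, 1068→7, 1243→10
Rank sum = 10 + 7 + 7 + 10 = 34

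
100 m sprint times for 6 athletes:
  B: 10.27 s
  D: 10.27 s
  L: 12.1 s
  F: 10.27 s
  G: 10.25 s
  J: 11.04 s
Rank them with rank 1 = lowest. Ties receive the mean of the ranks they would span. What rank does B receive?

Sorted (ascending): 10.25, 10.27, 10.27, 10.27, 11.04, 12.1
The 3 values of 10.27 occupy positions 2–4 → average rank 3.
B has value 10.27 s → rank 3.

3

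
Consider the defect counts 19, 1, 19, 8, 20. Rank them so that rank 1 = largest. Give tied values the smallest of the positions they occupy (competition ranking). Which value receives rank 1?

Sorted (descending): 20, 19, 19, 8, 1
The 2 values of 19 occupy positions 2–3 → each gets rank 2.
Rank 1 → value 20.

20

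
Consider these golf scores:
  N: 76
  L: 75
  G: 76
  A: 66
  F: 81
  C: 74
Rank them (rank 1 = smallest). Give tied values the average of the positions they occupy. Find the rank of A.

Sorted (ascending): 66, 74, 75, 76, 76, 81
The 2 values of 76 occupy positions 4–5 → average rank (4+5)/2 = 4.5.
A has value 66 → rank 1.

1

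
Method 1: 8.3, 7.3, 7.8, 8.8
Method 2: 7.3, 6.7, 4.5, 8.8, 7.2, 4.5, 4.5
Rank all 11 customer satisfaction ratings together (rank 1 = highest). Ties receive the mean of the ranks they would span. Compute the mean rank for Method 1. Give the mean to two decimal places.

Sorted (descending): 8.8, 8.8, 8.3, 7.8, 7.3, 7.3, 7.2, 6.7, 4.5, 4.5, 4.5
The 2 values of 8.8 occupy positions 1–2 → average rank (1+2)/2 = 1.5.
The 2 values of 7.3 occupy positions 5–6 → average rank (5+6)/2 = 5.5.
The 3 values of 4.5 occupy positions 9–11 → average rank 10.
Method 1 values → pooled ranks: 8.3→3, 7.3→5.5, 7.8→4, 8.8→1.5
Mean rank = (3 + 5.5 + 4 + 1.5) / 4 = 3.50

3.50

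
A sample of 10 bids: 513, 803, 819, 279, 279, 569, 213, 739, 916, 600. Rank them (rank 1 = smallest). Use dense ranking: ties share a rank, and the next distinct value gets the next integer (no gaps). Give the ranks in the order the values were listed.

3, 7, 8, 2, 2, 4, 1, 6, 9, 5

Sorted (ascending): 213, 279, 279, 513, 569, 600, 739, 803, 819, 916
The 2 values of 279 share dense rank 2.
Remaining distinct values take the next consecutive integers.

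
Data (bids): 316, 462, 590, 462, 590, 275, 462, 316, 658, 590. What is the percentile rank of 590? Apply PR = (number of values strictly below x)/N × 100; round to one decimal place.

N = 10.
Strictly below 590: 6. Equal to 590: 3.
PR = 6/10 × 100 = 60.0

60.0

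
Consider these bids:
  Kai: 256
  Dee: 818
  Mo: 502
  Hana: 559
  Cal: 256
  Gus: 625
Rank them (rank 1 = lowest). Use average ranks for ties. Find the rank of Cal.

1.5

Sorted (ascending): 256, 256, 502, 559, 625, 818
The 2 values of 256 occupy positions 1–2 → average rank (1+2)/2 = 1.5.
Cal has value 256 → rank 1.5.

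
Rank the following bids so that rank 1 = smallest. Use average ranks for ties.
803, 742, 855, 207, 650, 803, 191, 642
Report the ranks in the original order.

Sorted (ascending): 191, 207, 642, 650, 742, 803, 803, 855
The 2 values of 803 occupy positions 6–7 → average rank (6+7)/2 = 6.5.

6.5, 5, 8, 2, 4, 6.5, 1, 3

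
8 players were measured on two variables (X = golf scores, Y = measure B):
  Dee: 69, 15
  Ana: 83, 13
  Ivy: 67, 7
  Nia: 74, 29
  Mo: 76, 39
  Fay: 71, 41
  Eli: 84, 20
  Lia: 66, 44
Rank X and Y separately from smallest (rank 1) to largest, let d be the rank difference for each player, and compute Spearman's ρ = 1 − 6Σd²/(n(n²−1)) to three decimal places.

Ranks of variable 1: 3, 7, 2, 5, 6, 4, 8, 1
Ranks of variable 2: 3, 2, 1, 5, 6, 7, 4, 8
d = r₁ − r₂: 0, 5, 1, 0, 0, -3, 4, -7
d²: 0, 25, 1, 0, 0, 9, 16, 49; Σd² = 100
ρ = 1 − 6·100/(8·63) = 1 − 600/504 = -0.190

-0.190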